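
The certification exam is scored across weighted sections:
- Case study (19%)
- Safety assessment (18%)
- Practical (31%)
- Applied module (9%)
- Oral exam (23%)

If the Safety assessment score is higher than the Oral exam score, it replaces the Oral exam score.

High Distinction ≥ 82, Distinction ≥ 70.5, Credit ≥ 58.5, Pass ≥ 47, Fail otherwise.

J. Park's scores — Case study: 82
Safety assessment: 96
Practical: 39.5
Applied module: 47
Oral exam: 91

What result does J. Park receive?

Distinction

Safety assessment (96) > Oral exam (91), so Oral exam counts as 96.
Weighted total:
  Case study 82 × 0.19 = 15.58
  Safety assessment 96 × 0.18 = 17.28
  Practical 39.5 × 0.31 = 12.245
  Applied module 47 × 0.09 = 4.23
  Oral exam 96 × 0.23 = 22.08
Sum = 71.415
71.415 is ≥ 70.5 and < 82 → Distinction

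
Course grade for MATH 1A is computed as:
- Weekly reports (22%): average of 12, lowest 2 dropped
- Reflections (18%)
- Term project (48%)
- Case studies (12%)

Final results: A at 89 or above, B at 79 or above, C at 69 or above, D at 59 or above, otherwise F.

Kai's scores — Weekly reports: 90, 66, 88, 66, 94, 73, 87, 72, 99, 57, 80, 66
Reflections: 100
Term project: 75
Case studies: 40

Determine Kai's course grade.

Weekly reports: drop 57, 66 → average of remaining 10 = 815/10 = 81.5
Weighted total:
  Weekly reports 81.5 × 0.22 = 17.93
  Reflections 100 × 0.18 = 18
  Term project 75 × 0.48 = 36
  Case studies 40 × 0.12 = 4.8
Sum = 76.73
76.73 is ≥ 69 and < 79 → C

C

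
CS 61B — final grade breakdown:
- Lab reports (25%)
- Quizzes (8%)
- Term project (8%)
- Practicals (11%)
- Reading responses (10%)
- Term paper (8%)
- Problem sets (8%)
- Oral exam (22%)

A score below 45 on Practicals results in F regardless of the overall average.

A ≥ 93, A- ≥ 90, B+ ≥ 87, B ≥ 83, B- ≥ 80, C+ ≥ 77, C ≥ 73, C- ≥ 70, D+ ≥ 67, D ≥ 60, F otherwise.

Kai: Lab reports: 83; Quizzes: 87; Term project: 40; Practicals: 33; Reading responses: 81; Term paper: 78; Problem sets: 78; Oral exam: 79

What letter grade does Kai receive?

F

Practicals score 33 < 45: minimum not met.
Weighted total:
  Lab reports 83 × 0.25 = 20.75
  Quizzes 87 × 0.08 = 6.96
  Term project 40 × 0.08 = 3.2
  Practicals 33 × 0.11 = 3.63
  Reading responses 81 × 0.1 = 8.1
  Term paper 78 × 0.08 = 6.24
  Problem sets 78 × 0.08 = 6.24
  Oral exam 79 × 0.22 = 17.38
Sum = 72.5
Because the Practicals minimum was not met, the result is F.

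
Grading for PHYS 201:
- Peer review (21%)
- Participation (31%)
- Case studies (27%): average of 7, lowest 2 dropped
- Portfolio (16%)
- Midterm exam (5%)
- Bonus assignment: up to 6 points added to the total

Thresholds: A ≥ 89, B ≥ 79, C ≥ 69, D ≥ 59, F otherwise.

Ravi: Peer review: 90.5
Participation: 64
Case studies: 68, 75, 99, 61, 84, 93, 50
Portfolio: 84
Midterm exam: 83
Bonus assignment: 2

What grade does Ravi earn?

B

Case studies: drop 50, 61 → average of remaining 5 = 419/5 = 83.8
Weighted total:
  Peer review 90.5 × 0.21 = 19.005
  Participation 64 × 0.31 = 19.84
  Case studies 83.8 × 0.27 = 22.626
  Portfolio 84 × 0.16 = 13.44
  Midterm exam 83 × 0.05 = 4.15
Sum = 79.061
Bonus assignment: 79.061 + 2 = 81.061
81.061 is ≥ 79 and < 89 → B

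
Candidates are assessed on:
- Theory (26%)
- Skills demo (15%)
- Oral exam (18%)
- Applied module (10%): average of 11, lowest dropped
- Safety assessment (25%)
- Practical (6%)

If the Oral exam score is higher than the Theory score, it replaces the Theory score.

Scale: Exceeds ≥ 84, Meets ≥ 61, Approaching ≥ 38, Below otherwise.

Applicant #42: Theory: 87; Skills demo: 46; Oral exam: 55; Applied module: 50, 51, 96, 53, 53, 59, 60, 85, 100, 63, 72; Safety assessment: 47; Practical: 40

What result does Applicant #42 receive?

Applied module: drop 50 → average of remaining 10 = 692/10 = 69.2
Oral exam (55) ≤ Theory (87), so Theory stays at 87.
Weighted total:
  Theory 87 × 0.26 = 22.62
  Skills demo 46 × 0.15 = 6.9
  Oral exam 55 × 0.18 = 9.9
  Applied module 69.2 × 0.1 = 6.92
  Safety assessment 47 × 0.25 = 11.75
  Practical 40 × 0.06 = 2.4
Sum = 60.49
60.49 is ≥ 38 and < 61 → Approaching

Approaching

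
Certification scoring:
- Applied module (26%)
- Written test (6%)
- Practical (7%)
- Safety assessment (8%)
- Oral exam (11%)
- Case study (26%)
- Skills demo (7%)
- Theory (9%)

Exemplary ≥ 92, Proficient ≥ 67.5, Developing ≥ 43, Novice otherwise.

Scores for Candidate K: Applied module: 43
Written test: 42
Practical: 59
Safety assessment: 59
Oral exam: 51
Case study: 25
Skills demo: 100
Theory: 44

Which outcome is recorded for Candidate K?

Developing

Weighted total:
  Applied module 43 × 0.26 = 11.18
  Written test 42 × 0.06 = 2.52
  Practical 59 × 0.07 = 4.13
  Safety assessment 59 × 0.08 = 4.72
  Oral exam 51 × 0.11 = 5.61
  Case study 25 × 0.26 = 6.5
  Skills demo 100 × 0.07 = 7
  Theory 44 × 0.09 = 3.96
Sum = 45.62
45.62 is ≥ 43 and < 67.5 → Developing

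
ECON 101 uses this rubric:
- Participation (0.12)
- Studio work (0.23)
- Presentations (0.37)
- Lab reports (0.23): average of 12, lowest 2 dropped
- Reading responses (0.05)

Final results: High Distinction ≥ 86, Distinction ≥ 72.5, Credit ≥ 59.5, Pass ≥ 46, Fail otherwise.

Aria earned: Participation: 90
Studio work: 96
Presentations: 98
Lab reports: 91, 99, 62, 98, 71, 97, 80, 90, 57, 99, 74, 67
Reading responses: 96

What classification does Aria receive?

High Distinction

Lab reports: drop 57, 62 → average of remaining 10 = 866/10 = 86.6
Weighted total:
  Participation 90 × 0.12 = 10.8
  Studio work 96 × 0.23 = 22.08
  Presentations 98 × 0.37 = 36.26
  Lab reports 86.6 × 0.23 = 19.918
  Reading responses 96 × 0.05 = 4.8
Sum = 93.858
93.858 ≥ 86 → High Distinction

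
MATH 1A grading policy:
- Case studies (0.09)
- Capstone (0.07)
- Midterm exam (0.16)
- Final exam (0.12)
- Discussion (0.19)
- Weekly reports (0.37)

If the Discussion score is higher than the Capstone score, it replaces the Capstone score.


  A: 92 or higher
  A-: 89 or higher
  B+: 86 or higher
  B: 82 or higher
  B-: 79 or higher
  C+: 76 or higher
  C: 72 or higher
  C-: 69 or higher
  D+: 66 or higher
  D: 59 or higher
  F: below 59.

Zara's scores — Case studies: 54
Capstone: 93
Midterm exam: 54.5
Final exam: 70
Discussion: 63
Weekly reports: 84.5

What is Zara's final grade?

C-

Discussion (63) ≤ Capstone (93), so Capstone stays at 93.
Weighted total:
  Case studies 54 × 0.09 = 4.86
  Capstone 93 × 0.07 = 6.51
  Midterm exam 54.5 × 0.16 = 8.72
  Final exam 70 × 0.12 = 8.4
  Discussion 63 × 0.19 = 11.97
  Weekly reports 84.5 × 0.37 = 31.265
Sum = 71.725
71.725 is ≥ 69 and < 72 → C-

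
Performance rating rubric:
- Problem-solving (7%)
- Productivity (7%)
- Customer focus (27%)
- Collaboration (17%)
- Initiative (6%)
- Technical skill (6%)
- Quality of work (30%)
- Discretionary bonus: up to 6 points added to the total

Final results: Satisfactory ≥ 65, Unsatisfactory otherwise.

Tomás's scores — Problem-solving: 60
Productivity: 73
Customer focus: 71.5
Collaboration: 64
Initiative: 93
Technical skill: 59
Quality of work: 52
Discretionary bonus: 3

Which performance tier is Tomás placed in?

Weighted total:
  Problem-solving 60 × 0.07 = 4.2
  Productivity 73 × 0.07 = 5.11
  Customer focus 71.5 × 0.27 = 19.305
  Collaboration 64 × 0.17 = 10.88
  Initiative 93 × 0.06 = 5.58
  Technical skill 59 × 0.06 = 3.54
  Quality of work 52 × 0.3 = 15.6
Sum = 64.215
Discretionary bonus: 64.215 + 3 = 67.215
67.215 ≥ 65 → Satisfactory

Satisfactory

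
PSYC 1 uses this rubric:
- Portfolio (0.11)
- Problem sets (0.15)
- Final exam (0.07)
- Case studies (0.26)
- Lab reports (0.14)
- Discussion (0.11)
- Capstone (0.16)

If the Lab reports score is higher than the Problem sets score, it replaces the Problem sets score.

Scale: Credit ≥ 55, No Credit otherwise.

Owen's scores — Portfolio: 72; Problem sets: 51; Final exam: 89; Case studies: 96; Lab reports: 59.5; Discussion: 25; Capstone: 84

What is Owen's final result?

Lab reports (59.5) > Problem sets (51), so Problem sets counts as 59.5.
Weighted total:
  Portfolio 72 × 0.11 = 7.92
  Problem sets 59.5 × 0.15 = 8.925
  Final exam 89 × 0.07 = 6.23
  Case studies 96 × 0.26 = 24.96
  Lab reports 59.5 × 0.14 = 8.33
  Discussion 25 × 0.11 = 2.75
  Capstone 84 × 0.16 = 13.44
Sum = 72.555
72.555 ≥ 55 → Credit

Credit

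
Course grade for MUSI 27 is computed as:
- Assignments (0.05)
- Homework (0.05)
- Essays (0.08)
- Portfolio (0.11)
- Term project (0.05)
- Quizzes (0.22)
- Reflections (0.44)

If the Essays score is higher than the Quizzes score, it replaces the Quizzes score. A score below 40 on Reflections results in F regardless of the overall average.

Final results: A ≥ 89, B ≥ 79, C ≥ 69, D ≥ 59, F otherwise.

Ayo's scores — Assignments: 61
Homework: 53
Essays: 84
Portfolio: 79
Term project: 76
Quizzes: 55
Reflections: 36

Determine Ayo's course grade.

F

Essays (84) > Quizzes (55), so Quizzes counts as 84.
Reflections score 36 < 40: minimum not met.
Weighted total:
  Assignments 61 × 0.05 = 3.05
  Homework 53 × 0.05 = 2.65
  Essays 84 × 0.08 = 6.72
  Portfolio 79 × 0.11 = 8.69
  Term project 76 × 0.05 = 3.8
  Quizzes 84 × 0.22 = 18.48
  Reflections 36 × 0.44 = 15.84
Sum = 59.23
Because the Reflections minimum was not met, the result is F.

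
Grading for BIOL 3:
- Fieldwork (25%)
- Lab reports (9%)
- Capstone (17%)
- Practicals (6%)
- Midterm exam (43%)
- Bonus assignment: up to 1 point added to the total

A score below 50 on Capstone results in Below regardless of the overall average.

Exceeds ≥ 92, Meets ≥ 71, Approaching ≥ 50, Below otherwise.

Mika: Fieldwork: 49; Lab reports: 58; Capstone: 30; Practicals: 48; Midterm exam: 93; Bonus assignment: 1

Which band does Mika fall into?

Below

Capstone score 30 < 50: minimum not met.
Weighted total:
  Fieldwork 49 × 0.25 = 12.25
  Lab reports 58 × 0.09 = 5.22
  Capstone 30 × 0.17 = 5.1
  Practicals 48 × 0.06 = 2.88
  Midterm exam 93 × 0.43 = 39.99
Sum = 65.44
Bonus assignment: 65.44 + 1 = 66.44
Because the Capstone minimum was not met, the result is Below.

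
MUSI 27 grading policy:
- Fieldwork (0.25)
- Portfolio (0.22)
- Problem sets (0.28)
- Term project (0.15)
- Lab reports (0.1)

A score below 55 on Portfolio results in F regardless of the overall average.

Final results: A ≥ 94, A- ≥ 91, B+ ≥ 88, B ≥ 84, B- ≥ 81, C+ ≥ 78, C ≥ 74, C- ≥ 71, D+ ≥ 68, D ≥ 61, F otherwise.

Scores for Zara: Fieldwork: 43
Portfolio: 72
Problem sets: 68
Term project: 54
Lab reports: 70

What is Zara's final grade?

Portfolio score 72 ≥ 55: minimum met.
Weighted total:
  Fieldwork 43 × 0.25 = 10.75
  Portfolio 72 × 0.22 = 15.84
  Problem sets 68 × 0.28 = 19.04
  Term project 54 × 0.15 = 8.1
  Lab reports 70 × 0.1 = 7
Sum = 60.73
60.73 < 61 → F

F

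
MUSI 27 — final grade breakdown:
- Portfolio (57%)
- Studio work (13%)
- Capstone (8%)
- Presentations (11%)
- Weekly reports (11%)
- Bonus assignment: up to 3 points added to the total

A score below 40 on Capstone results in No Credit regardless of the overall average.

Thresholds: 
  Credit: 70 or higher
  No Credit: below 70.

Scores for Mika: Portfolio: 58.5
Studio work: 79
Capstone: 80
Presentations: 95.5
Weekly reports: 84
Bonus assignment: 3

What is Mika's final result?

Capstone score 80 ≥ 40: minimum met.
Weighted total:
  Portfolio 58.5 × 0.57 = 33.345
  Studio work 79 × 0.13 = 10.27
  Capstone 80 × 0.08 = 6.4
  Presentations 95.5 × 0.11 = 10.505
  Weekly reports 84 × 0.11 = 9.24
Sum = 69.76
Bonus assignment: 69.76 + 3 = 72.76
72.76 ≥ 70 → Credit

Credit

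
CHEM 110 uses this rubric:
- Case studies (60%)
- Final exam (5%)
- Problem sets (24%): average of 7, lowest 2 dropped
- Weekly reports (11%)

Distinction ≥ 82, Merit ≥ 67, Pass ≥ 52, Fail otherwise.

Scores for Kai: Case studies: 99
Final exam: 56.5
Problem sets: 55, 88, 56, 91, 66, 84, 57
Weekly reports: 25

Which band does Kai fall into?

Problem sets: drop 55, 56 → average of remaining 5 = 386/5 = 77.2
Weighted total:
  Case studies 99 × 0.6 = 59.4
  Final exam 56.5 × 0.05 = 2.825
  Problem sets 77.2 × 0.24 = 18.528
  Weekly reports 25 × 0.11 = 2.75
Sum = 83.503
83.503 ≥ 82 → Distinction

Distinction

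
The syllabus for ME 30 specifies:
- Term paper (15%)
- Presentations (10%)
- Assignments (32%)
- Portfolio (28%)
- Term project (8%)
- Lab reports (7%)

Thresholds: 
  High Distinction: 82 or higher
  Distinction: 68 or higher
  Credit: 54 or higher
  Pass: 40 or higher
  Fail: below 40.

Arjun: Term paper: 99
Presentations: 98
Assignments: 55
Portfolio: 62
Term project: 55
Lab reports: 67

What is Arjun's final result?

Distinction

Weighted total:
  Term paper 99 × 0.15 = 14.85
  Presentations 98 × 0.1 = 9.8
  Assignments 55 × 0.32 = 17.6
  Portfolio 62 × 0.28 = 17.36
  Term project 55 × 0.08 = 4.4
  Lab reports 67 × 0.07 = 4.69
Sum = 68.7
68.7 is ≥ 68 and < 82 → Distinction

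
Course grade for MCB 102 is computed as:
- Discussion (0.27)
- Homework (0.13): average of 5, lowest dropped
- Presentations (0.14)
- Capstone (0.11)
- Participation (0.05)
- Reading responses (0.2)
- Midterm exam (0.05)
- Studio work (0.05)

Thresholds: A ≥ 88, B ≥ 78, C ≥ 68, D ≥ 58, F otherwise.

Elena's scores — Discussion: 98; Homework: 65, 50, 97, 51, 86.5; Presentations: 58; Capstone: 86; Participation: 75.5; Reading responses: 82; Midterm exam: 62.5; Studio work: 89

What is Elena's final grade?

B

Homework: drop 50 → average of remaining 4 = 299.5/4 = 74.875
Weighted total:
  Discussion 98 × 0.27 = 26.46
  Homework 74.875 × 0.13 = 9.73375
  Presentations 58 × 0.14 = 8.12
  Capstone 86 × 0.11 = 9.46
  Participation 75.5 × 0.05 = 3.775
  Reading responses 82 × 0.2 = 16.4
  Midterm exam 62.5 × 0.05 = 3.125
  Studio work 89 × 0.05 = 4.45
Sum = 81.52375
81.52375 is ≥ 78 and < 88 → B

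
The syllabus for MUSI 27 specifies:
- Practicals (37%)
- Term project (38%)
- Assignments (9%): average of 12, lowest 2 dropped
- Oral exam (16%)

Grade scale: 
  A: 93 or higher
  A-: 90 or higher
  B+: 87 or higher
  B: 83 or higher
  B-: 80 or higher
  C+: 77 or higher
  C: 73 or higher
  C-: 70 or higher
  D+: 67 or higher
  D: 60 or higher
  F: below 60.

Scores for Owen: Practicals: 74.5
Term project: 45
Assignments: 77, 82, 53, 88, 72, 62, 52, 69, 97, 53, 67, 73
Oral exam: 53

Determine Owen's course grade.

Assignments: drop 52, 53 → average of remaining 10 = 740/10 = 74
Weighted total:
  Practicals 74.5 × 0.37 = 27.565
  Term project 45 × 0.38 = 17.1
  Assignments 74 × 0.09 = 6.66
  Oral exam 53 × 0.16 = 8.48
Sum = 59.805
59.805 < 60 → F

F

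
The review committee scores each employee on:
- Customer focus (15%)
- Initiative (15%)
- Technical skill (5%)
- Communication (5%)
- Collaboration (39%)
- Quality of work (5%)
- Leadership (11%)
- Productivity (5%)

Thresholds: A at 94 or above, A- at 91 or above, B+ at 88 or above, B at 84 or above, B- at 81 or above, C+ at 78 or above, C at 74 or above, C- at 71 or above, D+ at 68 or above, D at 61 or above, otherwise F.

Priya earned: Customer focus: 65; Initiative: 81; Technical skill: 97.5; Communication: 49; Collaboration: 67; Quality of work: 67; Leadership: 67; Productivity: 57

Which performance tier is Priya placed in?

Weighted total:
  Customer focus 65 × 0.15 = 9.75
  Initiative 81 × 0.15 = 12.15
  Technical skill 97.5 × 0.05 = 4.875
  Communication 49 × 0.05 = 2.45
  Collaboration 67 × 0.39 = 26.13
  Quality of work 67 × 0.05 = 3.35
  Leadership 67 × 0.11 = 7.37
  Productivity 57 × 0.05 = 2.85
Sum = 68.925
68.925 is ≥ 68 and < 71 → D+

D+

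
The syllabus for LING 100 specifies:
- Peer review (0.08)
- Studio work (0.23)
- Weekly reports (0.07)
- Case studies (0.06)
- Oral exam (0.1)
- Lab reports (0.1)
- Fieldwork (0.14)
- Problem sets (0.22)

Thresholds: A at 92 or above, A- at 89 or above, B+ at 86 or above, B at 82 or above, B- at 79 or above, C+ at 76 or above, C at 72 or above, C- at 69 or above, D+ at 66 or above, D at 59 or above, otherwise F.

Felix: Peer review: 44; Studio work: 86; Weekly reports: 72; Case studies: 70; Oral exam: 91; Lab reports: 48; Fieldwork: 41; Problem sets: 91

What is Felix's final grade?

C

Weighted total:
  Peer review 44 × 0.08 = 3.52
  Studio work 86 × 0.23 = 19.78
  Weekly reports 72 × 0.07 = 5.04
  Case studies 70 × 0.06 = 4.2
  Oral exam 91 × 0.1 = 9.1
  Lab reports 48 × 0.1 = 4.8
  Fieldwork 41 × 0.14 = 5.74
  Problem sets 91 × 0.22 = 20.02
Sum = 72.2
72.2 is ≥ 72 and < 76 → C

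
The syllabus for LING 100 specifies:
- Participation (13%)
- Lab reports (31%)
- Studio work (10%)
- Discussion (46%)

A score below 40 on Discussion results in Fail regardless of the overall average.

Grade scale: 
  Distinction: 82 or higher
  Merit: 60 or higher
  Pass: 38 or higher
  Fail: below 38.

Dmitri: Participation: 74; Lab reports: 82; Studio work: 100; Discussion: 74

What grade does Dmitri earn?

Discussion score 74 ≥ 40: minimum met.
Weighted total:
  Participation 74 × 0.13 = 9.62
  Lab reports 82 × 0.31 = 25.42
  Studio work 100 × 0.1 = 10
  Discussion 74 × 0.46 = 34.04
Sum = 79.08
79.08 is ≥ 60 and < 82 → Merit

Merit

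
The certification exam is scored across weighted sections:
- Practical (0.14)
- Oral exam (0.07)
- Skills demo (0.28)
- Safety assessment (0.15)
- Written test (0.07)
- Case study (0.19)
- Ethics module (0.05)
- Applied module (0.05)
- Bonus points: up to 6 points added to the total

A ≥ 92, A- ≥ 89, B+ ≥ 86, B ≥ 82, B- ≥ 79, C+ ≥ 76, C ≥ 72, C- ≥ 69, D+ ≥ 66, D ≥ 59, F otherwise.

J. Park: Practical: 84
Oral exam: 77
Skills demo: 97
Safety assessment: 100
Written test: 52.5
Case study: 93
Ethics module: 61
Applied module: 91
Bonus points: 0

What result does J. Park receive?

Weighted total:
  Practical 84 × 0.14 = 11.76
  Oral exam 77 × 0.07 = 5.39
  Skills demo 97 × 0.28 = 27.16
  Safety assessment 100 × 0.15 = 15
  Written test 52.5 × 0.07 = 3.675
  Case study 93 × 0.19 = 17.67
  Ethics module 61 × 0.05 = 3.05
  Applied module 91 × 0.05 = 4.55
Sum = 88.255
Bonus points: 88.255 + 0 = 88.255
88.255 is ≥ 86 and < 89 → B+

B+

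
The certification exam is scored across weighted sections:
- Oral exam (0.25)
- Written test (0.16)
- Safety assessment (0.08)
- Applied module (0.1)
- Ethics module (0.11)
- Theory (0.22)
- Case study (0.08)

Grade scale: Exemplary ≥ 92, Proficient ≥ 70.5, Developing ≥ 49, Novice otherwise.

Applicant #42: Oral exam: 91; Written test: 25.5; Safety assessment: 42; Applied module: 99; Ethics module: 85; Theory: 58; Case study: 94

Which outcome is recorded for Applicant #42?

Weighted total:
  Oral exam 91 × 0.25 = 22.75
  Written test 25.5 × 0.16 = 4.08
  Safety assessment 42 × 0.08 = 3.36
  Applied module 99 × 0.1 = 9.9
  Ethics module 85 × 0.11 = 9.35
  Theory 58 × 0.22 = 12.76
  Case study 94 × 0.08 = 7.52
Sum = 69.72
69.72 is ≥ 49 and < 70.5 → Developing

Developing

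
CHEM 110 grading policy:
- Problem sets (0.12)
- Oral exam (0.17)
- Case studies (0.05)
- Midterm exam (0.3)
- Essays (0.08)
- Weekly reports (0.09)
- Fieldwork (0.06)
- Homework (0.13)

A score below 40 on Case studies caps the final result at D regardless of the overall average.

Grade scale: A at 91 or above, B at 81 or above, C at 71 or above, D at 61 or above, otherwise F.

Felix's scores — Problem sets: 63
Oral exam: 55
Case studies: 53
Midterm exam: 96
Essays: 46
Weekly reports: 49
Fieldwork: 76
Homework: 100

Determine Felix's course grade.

Case studies score 53 ≥ 40: minimum met.
Weighted total:
  Problem sets 63 × 0.12 = 7.56
  Oral exam 55 × 0.17 = 9.35
  Case studies 53 × 0.05 = 2.65
  Midterm exam 96 × 0.3 = 28.8
  Essays 46 × 0.08 = 3.68
  Weekly reports 49 × 0.09 = 4.41
  Fieldwork 76 × 0.06 = 4.56
  Homework 100 × 0.13 = 13
Sum = 74.01
74.01 is ≥ 71 and < 81 → C

C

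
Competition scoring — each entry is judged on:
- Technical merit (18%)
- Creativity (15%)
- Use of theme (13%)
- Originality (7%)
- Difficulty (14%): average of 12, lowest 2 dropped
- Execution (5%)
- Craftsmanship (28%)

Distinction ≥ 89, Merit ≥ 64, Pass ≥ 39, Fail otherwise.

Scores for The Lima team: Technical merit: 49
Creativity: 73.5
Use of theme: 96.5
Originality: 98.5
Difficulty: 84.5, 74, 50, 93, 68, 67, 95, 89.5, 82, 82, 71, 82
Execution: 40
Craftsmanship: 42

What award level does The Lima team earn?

Merit

Difficulty: drop 50, 67 → average of remaining 10 = 821/10 = 82.1
Weighted total:
  Technical merit 49 × 0.18 = 8.82
  Creativity 73.5 × 0.15 = 11.025
  Use of theme 96.5 × 0.13 = 12.545
  Originality 98.5 × 0.07 = 6.895
  Difficulty 82.1 × 0.14 = 11.494
  Execution 40 × 0.05 = 2
  Craftsmanship 42 × 0.28 = 11.76
Sum = 64.539
64.539 is ≥ 64 and < 89 → Merit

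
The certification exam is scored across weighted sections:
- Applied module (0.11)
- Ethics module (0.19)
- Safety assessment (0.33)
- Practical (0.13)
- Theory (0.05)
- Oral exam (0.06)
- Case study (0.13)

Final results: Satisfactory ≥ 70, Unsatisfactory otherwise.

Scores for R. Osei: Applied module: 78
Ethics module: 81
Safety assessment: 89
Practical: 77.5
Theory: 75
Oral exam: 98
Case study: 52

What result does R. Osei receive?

Satisfactory

Weighted total:
  Applied module 78 × 0.11 = 8.58
  Ethics module 81 × 0.19 = 15.39
  Safety assessment 89 × 0.33 = 29.37
  Practical 77.5 × 0.13 = 10.075
  Theory 75 × 0.05 = 3.75
  Oral exam 98 × 0.06 = 5.88
  Case study 52 × 0.13 = 6.76
Sum = 79.805
79.805 ≥ 70 → Satisfactory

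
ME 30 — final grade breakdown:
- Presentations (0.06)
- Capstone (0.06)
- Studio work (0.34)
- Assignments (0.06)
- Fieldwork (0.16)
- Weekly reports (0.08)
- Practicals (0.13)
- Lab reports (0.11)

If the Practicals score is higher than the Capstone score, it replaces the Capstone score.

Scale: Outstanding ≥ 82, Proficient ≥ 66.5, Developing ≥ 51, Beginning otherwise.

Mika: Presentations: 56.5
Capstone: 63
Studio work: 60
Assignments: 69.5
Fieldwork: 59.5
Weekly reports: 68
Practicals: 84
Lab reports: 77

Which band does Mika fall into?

Practicals (84) > Capstone (63), so Capstone counts as 84.
Weighted total:
  Presentations 56.5 × 0.06 = 3.39
  Capstone 84 × 0.06 = 5.04
  Studio work 60 × 0.34 = 20.4
  Assignments 69.5 × 0.06 = 4.17
  Fieldwork 59.5 × 0.16 = 9.52
  Weekly reports 68 × 0.08 = 5.44
  Practicals 84 × 0.13 = 10.92
  Lab reports 77 × 0.11 = 8.47
Sum = 67.35
67.35 is ≥ 66.5 and < 82 → Proficient

Proficient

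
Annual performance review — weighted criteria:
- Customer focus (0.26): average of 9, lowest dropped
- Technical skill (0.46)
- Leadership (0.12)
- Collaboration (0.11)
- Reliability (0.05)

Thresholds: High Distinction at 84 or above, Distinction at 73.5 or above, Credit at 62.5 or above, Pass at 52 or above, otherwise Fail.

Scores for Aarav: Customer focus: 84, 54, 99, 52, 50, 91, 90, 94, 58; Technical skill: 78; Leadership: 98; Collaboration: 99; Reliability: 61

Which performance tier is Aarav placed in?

Customer focus: drop 50 → average of remaining 8 = 622/8 = 77.75
Weighted total:
  Customer focus 77.75 × 0.26 = 20.215
  Technical skill 78 × 0.46 = 35.88
  Leadership 98 × 0.12 = 11.76
  Collaboration 99 × 0.11 = 10.89
  Reliability 61 × 0.05 = 3.05
Sum = 81.795
81.795 is ≥ 73.5 and < 84 → Distinction

Distinction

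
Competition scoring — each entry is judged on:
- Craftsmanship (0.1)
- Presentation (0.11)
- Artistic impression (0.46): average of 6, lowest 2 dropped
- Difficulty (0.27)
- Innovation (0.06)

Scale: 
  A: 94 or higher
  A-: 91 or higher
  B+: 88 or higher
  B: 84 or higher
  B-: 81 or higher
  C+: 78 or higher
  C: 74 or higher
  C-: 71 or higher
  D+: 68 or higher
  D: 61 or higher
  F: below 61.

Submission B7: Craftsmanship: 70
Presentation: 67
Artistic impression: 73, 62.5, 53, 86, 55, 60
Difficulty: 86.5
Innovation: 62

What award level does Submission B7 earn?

Artistic impression: drop 53, 55 → average of remaining 4 = 281.5/4 = 70.375
Weighted total:
  Craftsmanship 70 × 0.1 = 7
  Presentation 67 × 0.11 = 7.37
  Artistic impression 70.375 × 0.46 = 32.3725
  Difficulty 86.5 × 0.27 = 23.355
  Innovation 62 × 0.06 = 3.72
Sum = 73.8175
73.8175 is ≥ 71 and < 74 → C-

C-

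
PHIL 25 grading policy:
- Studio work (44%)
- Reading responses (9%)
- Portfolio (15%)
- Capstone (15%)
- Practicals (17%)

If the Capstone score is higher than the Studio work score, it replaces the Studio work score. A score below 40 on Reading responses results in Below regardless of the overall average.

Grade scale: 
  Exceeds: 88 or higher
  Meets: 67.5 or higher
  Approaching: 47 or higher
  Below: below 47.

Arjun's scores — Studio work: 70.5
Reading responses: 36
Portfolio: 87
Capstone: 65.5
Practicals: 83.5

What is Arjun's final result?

Below

Capstone (65.5) ≤ Studio work (70.5), so Studio work stays at 70.5.
Reading responses score 36 < 40: minimum not met.
Weighted total:
  Studio work 70.5 × 0.44 = 31.02
  Reading responses 36 × 0.09 = 3.24
  Portfolio 87 × 0.15 = 13.05
  Capstone 65.5 × 0.15 = 9.825
  Practicals 83.5 × 0.17 = 14.195
Sum = 71.33
Because the Reading responses minimum was not met, the result is Below.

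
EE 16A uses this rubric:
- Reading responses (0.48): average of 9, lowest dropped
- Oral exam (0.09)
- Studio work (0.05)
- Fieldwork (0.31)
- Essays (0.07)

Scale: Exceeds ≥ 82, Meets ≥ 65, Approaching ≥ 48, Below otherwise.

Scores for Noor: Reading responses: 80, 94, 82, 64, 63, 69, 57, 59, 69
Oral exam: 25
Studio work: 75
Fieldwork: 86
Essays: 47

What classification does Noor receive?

Reading responses: drop 57 → average of remaining 8 = 580/8 = 72.5
Weighted total:
  Reading responses 72.5 × 0.48 = 34.8
  Oral exam 25 × 0.09 = 2.25
  Studio work 75 × 0.05 = 3.75
  Fieldwork 86 × 0.31 = 26.66
  Essays 47 × 0.07 = 3.29
Sum = 70.75
70.75 is ≥ 65 and < 82 → Meets

Meets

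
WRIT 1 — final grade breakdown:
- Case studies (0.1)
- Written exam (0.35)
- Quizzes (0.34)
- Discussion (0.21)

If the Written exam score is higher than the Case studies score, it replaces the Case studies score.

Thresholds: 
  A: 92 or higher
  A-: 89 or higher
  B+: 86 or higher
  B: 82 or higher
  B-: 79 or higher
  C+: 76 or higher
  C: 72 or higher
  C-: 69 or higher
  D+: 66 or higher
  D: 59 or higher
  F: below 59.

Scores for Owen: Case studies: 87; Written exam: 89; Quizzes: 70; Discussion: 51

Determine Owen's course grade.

C

Written exam (89) > Case studies (87), so Case studies counts as 89.
Weighted total:
  Case studies 89 × 0.1 = 8.9
  Written exam 89 × 0.35 = 31.15
  Quizzes 70 × 0.34 = 23.8
  Discussion 51 × 0.21 = 10.71
Sum = 74.56
74.56 is ≥ 72 and < 76 → C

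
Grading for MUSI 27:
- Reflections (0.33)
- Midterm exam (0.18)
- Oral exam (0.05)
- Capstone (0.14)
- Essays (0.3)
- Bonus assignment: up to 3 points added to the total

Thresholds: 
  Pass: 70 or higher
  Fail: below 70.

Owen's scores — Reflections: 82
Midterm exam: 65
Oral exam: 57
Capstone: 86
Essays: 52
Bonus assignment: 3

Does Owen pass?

Pass

Weighted total:
  Reflections 82 × 0.33 = 27.06
  Midterm exam 65 × 0.18 = 11.7
  Oral exam 57 × 0.05 = 2.85
  Capstone 86 × 0.14 = 12.04
  Essays 52 × 0.3 = 15.6
Sum = 69.25
Bonus assignment: 69.25 + 3 = 72.25
72.25 ≥ 70 → Pass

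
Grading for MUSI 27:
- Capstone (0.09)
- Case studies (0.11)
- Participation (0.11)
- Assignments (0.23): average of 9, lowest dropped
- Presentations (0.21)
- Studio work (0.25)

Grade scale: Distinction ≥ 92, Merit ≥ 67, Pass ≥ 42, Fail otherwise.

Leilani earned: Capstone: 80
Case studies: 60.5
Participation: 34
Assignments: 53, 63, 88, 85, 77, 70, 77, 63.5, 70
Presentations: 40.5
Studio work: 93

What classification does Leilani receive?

Pass

Assignments: drop 53 → average of remaining 8 = 593.5/8 = 74.1875
Weighted total:
  Capstone 80 × 0.09 = 7.2
  Case studies 60.5 × 0.11 = 6.655
  Participation 34 × 0.11 = 3.74
  Assignments 74.1875 × 0.23 = 17.063125
  Presentations 40.5 × 0.21 = 8.505
  Studio work 93 × 0.25 = 23.25
Sum = 66.413125
66.413125 is ≥ 42 and < 67 → Pass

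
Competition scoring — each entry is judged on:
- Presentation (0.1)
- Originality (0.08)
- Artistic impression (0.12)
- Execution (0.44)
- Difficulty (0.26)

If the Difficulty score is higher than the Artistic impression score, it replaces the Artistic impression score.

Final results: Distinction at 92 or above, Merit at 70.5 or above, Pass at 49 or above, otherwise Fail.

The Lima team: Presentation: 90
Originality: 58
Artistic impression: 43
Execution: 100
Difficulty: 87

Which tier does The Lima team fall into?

Merit

Difficulty (87) > Artistic impression (43), so Artistic impression counts as 87.
Weighted total:
  Presentation 90 × 0.1 = 9
  Originality 58 × 0.08 = 4.64
  Artistic impression 87 × 0.12 = 10.44
  Execution 100 × 0.44 = 44
  Difficulty 87 × 0.26 = 22.62
Sum = 90.7
90.7 is ≥ 70.5 and < 92 → Merit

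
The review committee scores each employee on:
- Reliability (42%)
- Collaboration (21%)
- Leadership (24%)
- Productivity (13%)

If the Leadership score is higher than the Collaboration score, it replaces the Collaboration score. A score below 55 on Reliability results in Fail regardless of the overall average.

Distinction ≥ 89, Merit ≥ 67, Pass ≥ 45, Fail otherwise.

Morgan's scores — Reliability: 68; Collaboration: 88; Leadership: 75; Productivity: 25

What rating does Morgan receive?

Merit

Leadership (75) ≤ Collaboration (88), so Collaboration stays at 88.
Reliability score 68 ≥ 55: minimum met.
Weighted total:
  Reliability 68 × 0.42 = 28.56
  Collaboration 88 × 0.21 = 18.48
  Leadership 75 × 0.24 = 18
  Productivity 25 × 0.13 = 3.25
Sum = 68.29
68.29 is ≥ 67 and < 89 → Merit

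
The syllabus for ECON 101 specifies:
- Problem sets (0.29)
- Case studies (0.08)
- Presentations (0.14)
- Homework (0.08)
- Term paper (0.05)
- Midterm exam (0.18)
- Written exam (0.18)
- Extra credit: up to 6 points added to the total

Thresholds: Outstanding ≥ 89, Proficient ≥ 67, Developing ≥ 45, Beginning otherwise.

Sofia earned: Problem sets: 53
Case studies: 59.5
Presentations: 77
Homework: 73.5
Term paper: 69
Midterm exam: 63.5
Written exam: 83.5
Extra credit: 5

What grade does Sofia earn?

Weighted total:
  Problem sets 53 × 0.29 = 15.37
  Case studies 59.5 × 0.08 = 4.76
  Presentations 77 × 0.14 = 10.78
  Homework 73.5 × 0.08 = 5.88
  Term paper 69 × 0.05 = 3.45
  Midterm exam 63.5 × 0.18 = 11.43
  Written exam 83.5 × 0.18 = 15.03
Sum = 66.7
Extra credit: 66.7 + 5 = 71.7
71.7 is ≥ 67 and < 89 → Proficient

Proficient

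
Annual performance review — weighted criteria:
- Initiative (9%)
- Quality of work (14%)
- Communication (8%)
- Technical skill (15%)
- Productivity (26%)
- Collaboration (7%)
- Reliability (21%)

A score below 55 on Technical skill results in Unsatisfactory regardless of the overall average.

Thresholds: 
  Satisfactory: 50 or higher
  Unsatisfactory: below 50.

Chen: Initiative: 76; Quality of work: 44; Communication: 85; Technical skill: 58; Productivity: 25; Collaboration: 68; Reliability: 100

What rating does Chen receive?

Satisfactory

Technical skill score 58 ≥ 55: minimum met.
Weighted total:
  Initiative 76 × 0.09 = 6.84
  Quality of work 44 × 0.14 = 6.16
  Communication 85 × 0.08 = 6.8
  Technical skill 58 × 0.15 = 8.7
  Productivity 25 × 0.26 = 6.5
  Collaboration 68 × 0.07 = 4.76
  Reliability 100 × 0.21 = 21
Sum = 60.76
60.76 ≥ 50 → Satisfactory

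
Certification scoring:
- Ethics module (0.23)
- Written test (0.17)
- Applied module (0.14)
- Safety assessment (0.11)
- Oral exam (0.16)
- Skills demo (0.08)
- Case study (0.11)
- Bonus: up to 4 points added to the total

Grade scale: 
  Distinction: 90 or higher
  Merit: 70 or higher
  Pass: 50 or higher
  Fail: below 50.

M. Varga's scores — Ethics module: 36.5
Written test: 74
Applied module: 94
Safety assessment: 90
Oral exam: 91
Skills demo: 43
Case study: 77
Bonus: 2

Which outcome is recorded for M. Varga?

Weighted total:
  Ethics module 36.5 × 0.23 = 8.395
  Written test 74 × 0.17 = 12.58
  Applied module 94 × 0.14 = 13.16
  Safety assessment 90 × 0.11 = 9.9
  Oral exam 91 × 0.16 = 14.56
  Skills demo 43 × 0.08 = 3.44
  Case study 77 × 0.11 = 8.47
Sum = 70.505
Bonus: 70.505 + 2 = 72.505
72.505 is ≥ 70 and < 90 → Merit

Merit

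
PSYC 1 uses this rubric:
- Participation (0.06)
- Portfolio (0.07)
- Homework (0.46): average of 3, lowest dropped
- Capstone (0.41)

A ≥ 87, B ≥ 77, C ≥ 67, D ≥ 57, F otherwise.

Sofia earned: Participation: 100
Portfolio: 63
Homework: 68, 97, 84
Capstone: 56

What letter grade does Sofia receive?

Homework: drop 68 → average of remaining 2 = 181/2 = 90.5
Weighted total:
  Participation 100 × 0.06 = 6
  Portfolio 63 × 0.07 = 4.41
  Homework 90.5 × 0.46 = 41.63
  Capstone 56 × 0.41 = 22.96
Sum = 75
75 is ≥ 67 and < 77 → C

C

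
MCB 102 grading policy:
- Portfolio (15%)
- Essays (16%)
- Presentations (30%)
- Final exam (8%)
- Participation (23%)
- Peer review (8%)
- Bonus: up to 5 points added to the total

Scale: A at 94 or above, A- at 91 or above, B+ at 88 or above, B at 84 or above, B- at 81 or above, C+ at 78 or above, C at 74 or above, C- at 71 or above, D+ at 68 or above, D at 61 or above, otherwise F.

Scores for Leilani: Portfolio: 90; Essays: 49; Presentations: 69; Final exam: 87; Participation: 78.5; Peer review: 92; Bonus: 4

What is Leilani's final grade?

C+

Weighted total:
  Portfolio 90 × 0.15 = 13.5
  Essays 49 × 0.16 = 7.84
  Presentations 69 × 0.3 = 20.7
  Final exam 87 × 0.08 = 6.96
  Participation 78.5 × 0.23 = 18.055
  Peer review 92 × 0.08 = 7.36
Sum = 74.415
Bonus: 74.415 + 4 = 78.415
78.415 is ≥ 78 and < 81 → C+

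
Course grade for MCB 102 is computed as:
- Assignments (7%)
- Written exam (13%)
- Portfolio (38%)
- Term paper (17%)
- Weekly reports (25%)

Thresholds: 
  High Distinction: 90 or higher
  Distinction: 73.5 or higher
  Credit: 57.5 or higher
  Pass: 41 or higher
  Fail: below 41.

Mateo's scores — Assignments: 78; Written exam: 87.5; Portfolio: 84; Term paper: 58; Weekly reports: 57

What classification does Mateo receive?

Credit

Weighted total:
  Assignments 78 × 0.07 = 5.46
  Written exam 87.5 × 0.13 = 11.375
  Portfolio 84 × 0.38 = 31.92
  Term paper 58 × 0.17 = 9.86
  Weekly reports 57 × 0.25 = 14.25
Sum = 72.865
72.865 is ≥ 57.5 and < 73.5 → Credit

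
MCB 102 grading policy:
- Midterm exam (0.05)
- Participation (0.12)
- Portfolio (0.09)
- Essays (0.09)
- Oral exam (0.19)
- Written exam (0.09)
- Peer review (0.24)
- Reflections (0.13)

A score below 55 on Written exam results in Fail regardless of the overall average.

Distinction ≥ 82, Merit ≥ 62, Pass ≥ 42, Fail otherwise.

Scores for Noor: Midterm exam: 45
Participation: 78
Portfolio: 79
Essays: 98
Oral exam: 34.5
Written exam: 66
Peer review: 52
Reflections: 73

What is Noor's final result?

Merit

Written exam score 66 ≥ 55: minimum met.
Weighted total:
  Midterm exam 45 × 0.05 = 2.25
  Participation 78 × 0.12 = 9.36
  Portfolio 79 × 0.09 = 7.11
  Essays 98 × 0.09 = 8.82
  Oral exam 34.5 × 0.19 = 6.555
  Written exam 66 × 0.09 = 5.94
  Peer review 52 × 0.24 = 12.48
  Reflections 73 × 0.13 = 9.49
Sum = 62.005
62.005 is ≥ 62 and < 82 → Merit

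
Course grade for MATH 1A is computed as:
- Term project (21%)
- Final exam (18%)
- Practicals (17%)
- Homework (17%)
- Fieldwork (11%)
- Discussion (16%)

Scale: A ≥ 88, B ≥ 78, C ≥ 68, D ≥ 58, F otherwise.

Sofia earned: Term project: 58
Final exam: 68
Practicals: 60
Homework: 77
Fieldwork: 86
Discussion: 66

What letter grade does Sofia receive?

Weighted total:
  Term project 58 × 0.21 = 12.18
  Final exam 68 × 0.18 = 12.24
  Practicals 60 × 0.17 = 10.2
  Homework 77 × 0.17 = 13.09
  Fieldwork 86 × 0.11 = 9.46
  Discussion 66 × 0.16 = 10.56
Sum = 67.73
67.73 is ≥ 58 and < 68 → D

D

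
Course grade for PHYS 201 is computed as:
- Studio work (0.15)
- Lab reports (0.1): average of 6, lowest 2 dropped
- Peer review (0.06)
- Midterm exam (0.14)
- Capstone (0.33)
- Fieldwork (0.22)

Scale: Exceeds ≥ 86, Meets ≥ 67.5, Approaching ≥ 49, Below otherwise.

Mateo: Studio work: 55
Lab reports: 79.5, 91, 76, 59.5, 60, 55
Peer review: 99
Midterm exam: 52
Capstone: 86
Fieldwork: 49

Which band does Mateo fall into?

Lab reports: drop 55, 59.5 → average of remaining 4 = 306.5/4 = 76.625
Weighted total:
  Studio work 55 × 0.15 = 8.25
  Lab reports 76.625 × 0.1 = 7.6625
  Peer review 99 × 0.06 = 5.94
  Midterm exam 52 × 0.14 = 7.28
  Capstone 86 × 0.33 = 28.38
  Fieldwork 49 × 0.22 = 10.78
Sum = 68.2925
68.2925 is ≥ 67.5 and < 86 → Meets

Meets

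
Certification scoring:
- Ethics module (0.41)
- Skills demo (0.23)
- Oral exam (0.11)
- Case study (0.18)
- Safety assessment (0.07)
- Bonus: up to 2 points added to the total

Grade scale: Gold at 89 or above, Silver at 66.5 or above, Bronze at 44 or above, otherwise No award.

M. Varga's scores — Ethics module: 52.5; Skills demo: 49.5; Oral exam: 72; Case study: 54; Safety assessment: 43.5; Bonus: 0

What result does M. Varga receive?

Bronze

Weighted total:
  Ethics module 52.5 × 0.41 = 21.525
  Skills demo 49.5 × 0.23 = 11.385
  Oral exam 72 × 0.11 = 7.92
  Case study 54 × 0.18 = 9.72
  Safety assessment 43.5 × 0.07 = 3.045
Sum = 53.595
Bonus: 53.595 + 0 = 53.595
53.595 is ≥ 44 and < 66.5 → Bronze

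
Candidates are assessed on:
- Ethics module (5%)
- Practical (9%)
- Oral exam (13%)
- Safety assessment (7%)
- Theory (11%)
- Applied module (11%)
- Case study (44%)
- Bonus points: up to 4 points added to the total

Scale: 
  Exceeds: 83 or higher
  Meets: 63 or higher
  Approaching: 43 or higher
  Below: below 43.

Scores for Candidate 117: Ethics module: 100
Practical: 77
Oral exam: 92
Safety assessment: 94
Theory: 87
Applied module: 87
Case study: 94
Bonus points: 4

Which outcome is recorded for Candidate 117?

Weighted total:
  Ethics module 100 × 0.05 = 5
  Practical 77 × 0.09 = 6.93
  Oral exam 92 × 0.13 = 11.96
  Safety assessment 94 × 0.07 = 6.58
  Theory 87 × 0.11 = 9.57
  Applied module 87 × 0.11 = 9.57
  Case study 94 × 0.44 = 41.36
Sum = 90.97
Bonus points: 90.97 + 4 = 94.97
94.97 ≥ 83 → Exceeds

Exceeds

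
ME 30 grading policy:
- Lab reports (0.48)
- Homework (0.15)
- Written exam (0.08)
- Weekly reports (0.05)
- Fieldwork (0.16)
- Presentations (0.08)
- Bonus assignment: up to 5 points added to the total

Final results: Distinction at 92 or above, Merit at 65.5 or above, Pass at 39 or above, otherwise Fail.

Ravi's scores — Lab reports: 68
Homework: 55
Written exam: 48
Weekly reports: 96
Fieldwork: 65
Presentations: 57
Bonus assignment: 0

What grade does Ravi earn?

Pass

Weighted total:
  Lab reports 68 × 0.48 = 32.64
  Homework 55 × 0.15 = 8.25
  Written exam 48 × 0.08 = 3.84
  Weekly reports 96 × 0.05 = 4.8
  Fieldwork 65 × 0.16 = 10.4
  Presentations 57 × 0.08 = 4.56
Sum = 64.49
Bonus assignment: 64.49 + 0 = 64.49
64.49 is ≥ 39 and < 65.5 → Pass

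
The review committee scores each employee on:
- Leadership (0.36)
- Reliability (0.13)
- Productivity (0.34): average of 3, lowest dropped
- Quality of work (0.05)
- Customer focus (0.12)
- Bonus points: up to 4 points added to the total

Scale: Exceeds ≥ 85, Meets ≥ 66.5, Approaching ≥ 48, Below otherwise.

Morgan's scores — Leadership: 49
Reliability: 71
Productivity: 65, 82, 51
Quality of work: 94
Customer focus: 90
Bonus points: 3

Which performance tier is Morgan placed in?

Productivity: drop 51 → average of remaining 2 = 147/2 = 73.5
Weighted total:
  Leadership 49 × 0.36 = 17.64
  Reliability 71 × 0.13 = 9.23
  Productivity 73.5 × 0.34 = 24.99
  Quality of work 94 × 0.05 = 4.7
  Customer focus 90 × 0.12 = 10.8
Sum = 67.36
Bonus points: 67.36 + 3 = 70.36
70.36 is ≥ 66.5 and < 85 → Meets

Meets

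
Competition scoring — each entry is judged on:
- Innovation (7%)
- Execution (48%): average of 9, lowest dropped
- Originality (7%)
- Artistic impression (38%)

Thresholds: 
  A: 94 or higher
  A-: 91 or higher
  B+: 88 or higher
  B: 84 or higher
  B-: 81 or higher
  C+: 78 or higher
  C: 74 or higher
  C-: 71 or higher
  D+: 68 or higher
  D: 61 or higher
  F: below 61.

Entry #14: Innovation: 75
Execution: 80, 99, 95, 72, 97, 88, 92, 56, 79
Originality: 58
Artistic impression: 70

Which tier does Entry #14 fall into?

Execution: drop 56 → average of remaining 8 = 702/8 = 87.75
Weighted total:
  Innovation 75 × 0.07 = 5.25
  Execution 87.75 × 0.48 = 42.12
  Originality 58 × 0.07 = 4.06
  Artistic impression 70 × 0.38 = 26.6
Sum = 78.03
78.03 is ≥ 78 and < 81 → C+

C+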